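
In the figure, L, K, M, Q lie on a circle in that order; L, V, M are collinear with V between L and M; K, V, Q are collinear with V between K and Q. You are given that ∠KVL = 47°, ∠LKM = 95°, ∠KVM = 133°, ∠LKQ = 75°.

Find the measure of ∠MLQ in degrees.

∠MLQ = 20°

1. ∠LQM = 85°  [cyclic LKMQ, opposite ∠K+∠Q]
2. ∠LMQ = 75°  [same arc LQ]
3. ∠MLQ = 20°  [△LMQ]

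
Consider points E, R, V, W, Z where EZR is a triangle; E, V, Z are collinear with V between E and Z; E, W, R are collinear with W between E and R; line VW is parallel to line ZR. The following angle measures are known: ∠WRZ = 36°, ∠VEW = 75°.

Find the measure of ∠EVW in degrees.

∠EVW = 69°

1. ∠ERZ = 36°  [W on ray RE]
2. ∠REZ = 75°  [V on EZ, W on ER]
3. ∠EZR = 69°  [△EZR]
4. ∠EVW = 69°  [VW∥ZR, corresponding at V]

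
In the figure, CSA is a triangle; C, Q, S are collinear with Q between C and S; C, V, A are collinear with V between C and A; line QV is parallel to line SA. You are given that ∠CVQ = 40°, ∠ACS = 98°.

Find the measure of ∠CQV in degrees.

1. ∠CAS = 40°  [QV∥SA, corresponding at V]
2. ∠ASC = 42°  [△CSA]
3. ∠CQV = 42°  [QV∥SA, corresponding at Q]

∠CQV = 42°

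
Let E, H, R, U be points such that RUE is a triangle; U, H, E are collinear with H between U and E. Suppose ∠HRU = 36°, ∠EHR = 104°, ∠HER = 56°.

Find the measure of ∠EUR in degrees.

∠EUR = 68°

1. ∠RHU = 76°  [linear pair at H on UE]
2. ∠HUR = 68°  [△RUH]
3. ∠EUR = 68°  [H on ray UE]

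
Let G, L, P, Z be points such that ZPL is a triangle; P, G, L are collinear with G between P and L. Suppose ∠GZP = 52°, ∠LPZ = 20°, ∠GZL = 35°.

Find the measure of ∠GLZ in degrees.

1. ∠GPZ = 20°  [G on ray PL]
2. ∠PGZ = 108°  [△ZPG]
3. ∠LGZ = 72°  [linear pair at G on PL]
4. ∠GLZ = 73°  [△ZGL]

∠GLZ = 73°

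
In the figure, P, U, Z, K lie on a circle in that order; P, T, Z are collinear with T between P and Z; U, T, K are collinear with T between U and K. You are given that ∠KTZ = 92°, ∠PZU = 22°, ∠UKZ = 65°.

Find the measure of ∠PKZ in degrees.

∠PKZ = 87°

1. ∠KTP = 88°  [linear pair at T on PZ]
2. ∠KZP = 23°  [△ZTK]
3. ∠PKU = 22°  [same arc PU]
4. ∠KPZ = 70°  [△PTK]
5. ∠PKZ = 87°  [△PZK]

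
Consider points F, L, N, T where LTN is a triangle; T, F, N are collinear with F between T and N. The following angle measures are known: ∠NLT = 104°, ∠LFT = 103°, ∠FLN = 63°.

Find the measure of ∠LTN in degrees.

∠LTN = 36°

1. ∠LFN = 77°  [linear pair at F on TN]
2. ∠FNL = 40°  [△LFN]
3. ∠LNT = 40°  [F on ray NT]
4. ∠LTN = 36°  [△LTN]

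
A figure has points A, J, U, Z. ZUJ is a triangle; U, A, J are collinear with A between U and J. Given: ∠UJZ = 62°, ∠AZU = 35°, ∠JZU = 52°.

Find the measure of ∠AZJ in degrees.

1. ∠JUZ = 66°  [△ZUJ]
2. ∠AJZ = 62°  [A on ray JU]
3. ∠AUZ = 66°  [A on ray UJ]
4. ∠UAZ = 79°  [△ZUA]
5. ∠JAZ = 101°  [linear pair at A on UJ]
6. ∠AZJ = 17°  [△ZAJ]

∠AZJ = 17°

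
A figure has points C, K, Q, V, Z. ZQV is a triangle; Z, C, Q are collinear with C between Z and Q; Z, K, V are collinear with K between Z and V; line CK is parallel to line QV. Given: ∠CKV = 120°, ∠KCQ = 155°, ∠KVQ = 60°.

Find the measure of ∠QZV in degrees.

∠QZV = 95°

1. ∠KCZ = 25°  [linear pair at C on ZQ]
2. ∠QVZ = 60°  [K on ray VZ]
3. ∠VQZ = 25°  [CK∥QV, corresponding at C]
4. ∠QZV = 95°  [△ZQV]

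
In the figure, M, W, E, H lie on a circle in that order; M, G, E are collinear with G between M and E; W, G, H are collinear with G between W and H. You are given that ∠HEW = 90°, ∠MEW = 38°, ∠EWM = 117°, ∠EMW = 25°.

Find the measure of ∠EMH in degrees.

∠EMH = 65°

1. ∠EHW = 25°  [same arc WE]
2. ∠EWH = 65°  [△WEH]
3. ∠EMH = 65°  [same arc EH]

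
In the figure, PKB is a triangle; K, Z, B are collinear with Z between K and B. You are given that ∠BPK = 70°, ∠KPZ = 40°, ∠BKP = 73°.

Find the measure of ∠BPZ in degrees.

1. ∠KBP = 37°  [△PKB]
2. ∠PKZ = 73°  [Z on ray KB]
3. ∠PBZ = 37°  [Z on ray BK]
4. ∠KZP = 67°  [△PKZ]
5. ∠BZP = 113°  [linear pair at Z on KB]
6. ∠BPZ = 30°  [△PZB]

∠BPZ = 30°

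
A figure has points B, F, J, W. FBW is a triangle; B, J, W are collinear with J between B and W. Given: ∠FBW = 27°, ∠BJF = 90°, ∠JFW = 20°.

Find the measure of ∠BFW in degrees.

∠BFW = 83°

1. ∠FJW = 90°  [linear pair at J on BW]
2. ∠FWJ = 70°  [△FJW]
3. ∠BWF = 70°  [J on ray WB]
4. ∠BFW = 83°  [△FBW]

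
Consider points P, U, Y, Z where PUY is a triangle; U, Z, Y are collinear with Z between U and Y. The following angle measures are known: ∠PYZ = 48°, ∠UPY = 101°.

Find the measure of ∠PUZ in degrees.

∠PUZ = 31°

1. ∠PYU = 48°  [Z on ray YU]
2. ∠PUY = 31°  [△PUY]
3. ∠PUZ = 31°  [Z on ray UY]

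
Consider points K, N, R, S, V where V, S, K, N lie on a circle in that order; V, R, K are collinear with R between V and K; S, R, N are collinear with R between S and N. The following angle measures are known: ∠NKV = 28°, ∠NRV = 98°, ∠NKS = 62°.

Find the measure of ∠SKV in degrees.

∠SKV = 34°

1. ∠NSV = 28°  [same arc VN]
2. ∠NVS = 118°  [cyclic VSKN, opposite ∠V+∠K]
3. ∠SNV = 34°  [△VSN]
4. ∠SKV = 34°  [same arc VS]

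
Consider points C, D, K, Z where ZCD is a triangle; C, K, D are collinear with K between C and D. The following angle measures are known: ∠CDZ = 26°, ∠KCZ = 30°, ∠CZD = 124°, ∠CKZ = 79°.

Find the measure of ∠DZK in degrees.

∠DZK = 53°

1. ∠KDZ = 26°  [K on ray DC]
2. ∠DKZ = 101°  [linear pair at K on CD]
3. ∠DZK = 53°  [△ZKD]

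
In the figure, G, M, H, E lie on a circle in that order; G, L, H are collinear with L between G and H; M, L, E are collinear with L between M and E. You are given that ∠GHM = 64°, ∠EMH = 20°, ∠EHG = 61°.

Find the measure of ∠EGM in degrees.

1. ∠GEM = 64°  [same arc GM]
2. ∠EMG = 61°  [same arc GE]
3. ∠EGM = 55°  [△GME]

∠EGM = 55°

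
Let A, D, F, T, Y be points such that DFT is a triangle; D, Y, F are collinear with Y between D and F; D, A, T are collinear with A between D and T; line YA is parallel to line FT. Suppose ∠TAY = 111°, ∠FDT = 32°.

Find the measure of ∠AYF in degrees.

∠AYF = 101°

1. ∠DAY = 69°  [linear pair at A on DT]
2. ∠ADY = 32°  [Y on DF, A on DT]
3. ∠AYD = 79°  [△DYA]
4. ∠AYF = 101°  [linear pair at Y on DF]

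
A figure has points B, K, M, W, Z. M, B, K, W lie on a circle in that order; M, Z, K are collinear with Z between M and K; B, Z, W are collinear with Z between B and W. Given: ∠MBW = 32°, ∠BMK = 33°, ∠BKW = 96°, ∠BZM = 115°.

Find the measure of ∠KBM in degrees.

1. ∠BWK = 33°  [same arc BK]
2. ∠KBW = 51°  [△BKW]
3. ∠BZK = 65°  [linear pair at Z on MK]
4. ∠BKM = 64°  [△BZK]
5. ∠KBM = 83°  [△MBK]

∠KBM = 83°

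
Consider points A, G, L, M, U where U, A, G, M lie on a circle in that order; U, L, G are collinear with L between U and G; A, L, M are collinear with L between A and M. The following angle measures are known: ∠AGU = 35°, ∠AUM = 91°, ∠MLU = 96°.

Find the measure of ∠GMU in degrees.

1. ∠AMU = 35°  [same arc UA]
2. ∠MAU = 54°  [△UAM]
3. ∠GUM = 49°  [△ULM]
4. ∠MGU = 54°  [same arc UM]
5. ∠GMU = 77°  [△UGM]

∠GMU = 77°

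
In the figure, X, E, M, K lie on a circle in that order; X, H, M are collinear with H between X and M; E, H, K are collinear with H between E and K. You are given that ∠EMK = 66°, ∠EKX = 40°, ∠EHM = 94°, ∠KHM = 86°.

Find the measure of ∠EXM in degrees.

1. ∠EXK = 114°  [cyclic XEMK, opposite ∠X+∠M]
2. ∠KEX = 26°  [△XEK]
3. ∠EHX = 86°  [linear pair at H on XM]
4. ∠EXM = 68°  [△XHE]

∠EXM = 68°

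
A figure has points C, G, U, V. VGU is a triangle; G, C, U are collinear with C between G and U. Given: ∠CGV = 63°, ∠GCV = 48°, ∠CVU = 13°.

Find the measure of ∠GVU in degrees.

1. ∠UGV = 63°  [C on ray GU]
2. ∠UCV = 132°  [linear pair at C on GU]
3. ∠CUV = 35°  [△VCU]
4. ∠GUV = 35°  [C on ray UG]
5. ∠GVU = 82°  [△VGU]

∠GVU = 82°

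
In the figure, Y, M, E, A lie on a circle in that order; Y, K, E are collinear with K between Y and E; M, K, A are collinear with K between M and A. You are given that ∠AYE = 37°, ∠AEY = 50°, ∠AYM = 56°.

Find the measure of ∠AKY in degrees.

∠AKY = 69°

1. ∠AMY = 50°  [same arc YA]
2. ∠MAY = 74°  [△YMA]
3. ∠AKY = 69°  [△YKA]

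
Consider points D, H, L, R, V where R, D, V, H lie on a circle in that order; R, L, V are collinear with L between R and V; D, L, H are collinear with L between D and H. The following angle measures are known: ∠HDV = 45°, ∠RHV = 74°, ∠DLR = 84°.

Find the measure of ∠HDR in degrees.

1. ∠HRV = 45°  [same arc VH]
2. ∠HVR = 61°  [△RVH]
3. ∠HDR = 61°  [same arc RH]

∠HDR = 61°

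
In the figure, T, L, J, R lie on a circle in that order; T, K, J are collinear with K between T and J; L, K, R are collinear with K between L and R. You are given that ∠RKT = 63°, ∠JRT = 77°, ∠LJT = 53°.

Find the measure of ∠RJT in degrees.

∠RJT = 39°

1. ∠LRT = 53°  [same arc TL]
2. ∠JTR = 64°  [△TKR]
3. ∠RJT = 39°  [△TJR]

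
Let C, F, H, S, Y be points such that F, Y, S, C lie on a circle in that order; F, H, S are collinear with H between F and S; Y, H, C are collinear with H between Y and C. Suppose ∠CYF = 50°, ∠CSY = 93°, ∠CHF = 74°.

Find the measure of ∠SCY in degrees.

1. ∠CSF = 50°  [same arc FC]
2. ∠CHS = 106°  [linear pair at H on FS]
3. ∠SCY = 24°  [△SHC]

∠SCY = 24°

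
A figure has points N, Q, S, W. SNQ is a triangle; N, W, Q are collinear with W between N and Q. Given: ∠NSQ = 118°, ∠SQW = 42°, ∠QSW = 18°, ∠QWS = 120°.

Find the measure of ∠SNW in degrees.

1. ∠NQS = 42°  [W on ray QN]
2. ∠QNS = 20°  [△SNQ]
3. ∠SNW = 20°  [W on ray NQ]

∠SNW = 20°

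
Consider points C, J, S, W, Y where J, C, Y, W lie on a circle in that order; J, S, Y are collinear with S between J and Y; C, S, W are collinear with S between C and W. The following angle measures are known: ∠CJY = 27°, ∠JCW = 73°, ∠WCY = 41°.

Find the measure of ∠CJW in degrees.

∠CJW = 68°

1. ∠CWY = 27°  [same arc CY]
2. ∠CYW = 112°  [△CYW]
3. ∠CJW = 68°  [cyclic JCYW, opposite ∠J+∠Y]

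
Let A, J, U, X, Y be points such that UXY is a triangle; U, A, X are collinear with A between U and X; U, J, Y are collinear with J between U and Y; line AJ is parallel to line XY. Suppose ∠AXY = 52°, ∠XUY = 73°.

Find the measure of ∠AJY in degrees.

1. ∠UXY = 52°  [A on ray XU]
2. ∠UYX = 55°  [△UXY]
3. ∠AJU = 55°  [AJ∥XY, corresponding at J]
4. ∠AJY = 125°  [linear pair at J on UY]

∠AJY = 125°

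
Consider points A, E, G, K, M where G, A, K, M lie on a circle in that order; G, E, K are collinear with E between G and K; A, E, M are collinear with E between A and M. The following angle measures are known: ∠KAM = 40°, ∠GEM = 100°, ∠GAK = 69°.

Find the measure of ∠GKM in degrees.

1. ∠KGM = 40°  [same arc KM]
2. ∠GMK = 111°  [cyclic GAKM, opposite ∠A+∠M]
3. ∠GKM = 29°  [△GKM]

∠GKM = 29°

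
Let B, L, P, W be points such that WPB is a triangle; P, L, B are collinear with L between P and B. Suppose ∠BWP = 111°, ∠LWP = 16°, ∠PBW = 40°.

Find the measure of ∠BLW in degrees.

1. ∠BPW = 29°  [△WPB]
2. ∠LPW = 29°  [L on ray PB]
3. ∠PLW = 135°  [△WPL]
4. ∠BLW = 45°  [linear pair at L on PB]

∠BLW = 45°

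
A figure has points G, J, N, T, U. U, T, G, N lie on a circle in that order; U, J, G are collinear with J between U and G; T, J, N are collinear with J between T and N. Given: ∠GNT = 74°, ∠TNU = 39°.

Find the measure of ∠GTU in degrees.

1. ∠GUT = 74°  [same arc TG]
2. ∠TGU = 39°  [same arc UT]
3. ∠GTU = 67°  [△UTG]

∠GTU = 67°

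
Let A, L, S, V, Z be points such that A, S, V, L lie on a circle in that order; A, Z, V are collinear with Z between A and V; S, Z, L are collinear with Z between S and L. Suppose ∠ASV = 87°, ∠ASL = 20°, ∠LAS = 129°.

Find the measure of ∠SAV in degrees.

1. ∠ALS = 31°  [△ASL]
2. ∠AVS = 31°  [same arc AS]
3. ∠SAV = 62°  [△ASV]

∠SAV = 62°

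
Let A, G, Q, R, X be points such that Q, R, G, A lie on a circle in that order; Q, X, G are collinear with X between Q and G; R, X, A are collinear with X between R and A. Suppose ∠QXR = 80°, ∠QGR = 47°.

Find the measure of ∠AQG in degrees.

∠AQG = 33°

1. ∠AXG = 80°  [vertical angles at X]
2. ∠QAR = 47°  [same arc QR]
3. ∠AXQ = 100°  [linear pair at X on QG]
4. ∠AQG = 33°  [△QXA]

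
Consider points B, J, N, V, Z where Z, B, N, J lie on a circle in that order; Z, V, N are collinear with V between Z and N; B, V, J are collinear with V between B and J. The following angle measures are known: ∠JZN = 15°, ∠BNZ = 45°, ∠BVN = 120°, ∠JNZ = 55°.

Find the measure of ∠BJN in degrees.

∠BJN = 65°

1. ∠JVZ = 120°  [vertical angles at V]
2. ∠JVN = 60°  [linear pair at V on ZN]
3. ∠BJN = 65°  [△NVJ]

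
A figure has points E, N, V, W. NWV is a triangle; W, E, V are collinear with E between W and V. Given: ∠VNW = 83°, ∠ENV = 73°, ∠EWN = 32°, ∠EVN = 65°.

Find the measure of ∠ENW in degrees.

1. ∠NEV = 42°  [△NEV]
2. ∠NEW = 138°  [linear pair at E on WV]
3. ∠ENW = 10°  [△NWE]

∠ENW = 10°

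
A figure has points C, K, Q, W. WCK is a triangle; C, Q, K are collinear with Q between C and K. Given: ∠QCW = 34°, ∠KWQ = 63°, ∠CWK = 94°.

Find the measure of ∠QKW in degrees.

1. ∠KCW = 34°  [Q on ray CK]
2. ∠CKW = 52°  [△WCK]
3. ∠QKW = 52°  [Q on ray KC]

∠QKW = 52°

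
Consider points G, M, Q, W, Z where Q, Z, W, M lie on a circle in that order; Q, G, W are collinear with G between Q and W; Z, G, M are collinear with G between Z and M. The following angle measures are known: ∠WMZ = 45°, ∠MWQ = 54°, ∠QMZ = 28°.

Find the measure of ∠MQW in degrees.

∠MQW = 53°

1. ∠MGW = 81°  [△WGM]
2. ∠MGQ = 99°  [linear pair at G on QW]
3. ∠MQW = 53°  [△QGM]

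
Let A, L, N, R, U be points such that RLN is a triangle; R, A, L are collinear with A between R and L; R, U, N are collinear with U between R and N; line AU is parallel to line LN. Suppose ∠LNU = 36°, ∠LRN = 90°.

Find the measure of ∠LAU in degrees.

∠LAU = 126°

1. ∠LNR = 36°  [U on ray NR]
2. ∠NLR = 54°  [△RLN]
3. ∠RAU = 54°  [AU∥LN, corresponding at A]
4. ∠LAU = 126°  [linear pair at A on RL]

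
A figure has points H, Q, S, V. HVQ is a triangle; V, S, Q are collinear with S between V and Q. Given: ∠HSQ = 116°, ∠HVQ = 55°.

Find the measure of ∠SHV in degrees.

∠SHV = 61°

1. ∠HSV = 64°  [linear pair at S on VQ]
2. ∠HVS = 55°  [S on ray VQ]
3. ∠SHV = 61°  [△HVS]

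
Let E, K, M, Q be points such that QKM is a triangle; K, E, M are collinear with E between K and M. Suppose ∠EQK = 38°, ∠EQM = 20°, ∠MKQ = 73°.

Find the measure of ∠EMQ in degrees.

∠EMQ = 49°

1. ∠EKQ = 73°  [E on ray KM]
2. ∠KEQ = 69°  [△QKE]
3. ∠MEQ = 111°  [linear pair at E on KM]
4. ∠EMQ = 49°  [△QEM]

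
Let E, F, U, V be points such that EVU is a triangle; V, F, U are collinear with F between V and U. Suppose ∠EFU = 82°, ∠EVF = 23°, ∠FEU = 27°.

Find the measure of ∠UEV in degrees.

∠UEV = 86°

1. ∠EUF = 71°  [△EFU]
2. ∠EVU = 23°  [F on ray VU]
3. ∠EUV = 71°  [F on ray UV]
4. ∠UEV = 86°  [△EVU]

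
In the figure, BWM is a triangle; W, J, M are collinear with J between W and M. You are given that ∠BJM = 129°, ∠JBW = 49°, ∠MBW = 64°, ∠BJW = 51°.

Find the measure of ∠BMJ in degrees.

1. ∠BWJ = 80°  [△BWJ]
2. ∠BWM = 80°  [J on ray WM]
3. ∠BMW = 36°  [△BWM]
4. ∠BMJ = 36°  [J on ray MW]

∠BMJ = 36°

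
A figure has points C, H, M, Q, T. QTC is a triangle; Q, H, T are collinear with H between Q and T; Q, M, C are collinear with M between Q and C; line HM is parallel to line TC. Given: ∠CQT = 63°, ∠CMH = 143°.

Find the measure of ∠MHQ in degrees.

∠MHQ = 80°

1. ∠HQM = 63°  [H on QT, M on QC]
2. ∠HMQ = 37°  [linear pair at M on QC]
3. ∠MHQ = 80°  [△QHM]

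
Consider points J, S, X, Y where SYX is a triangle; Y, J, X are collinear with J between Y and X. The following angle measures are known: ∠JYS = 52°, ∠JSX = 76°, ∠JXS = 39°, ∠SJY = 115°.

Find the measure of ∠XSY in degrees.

∠XSY = 89°

1. ∠SYX = 52°  [J on ray YX]
2. ∠SXY = 39°  [J on ray XY]
3. ∠XSY = 89°  [△SYX]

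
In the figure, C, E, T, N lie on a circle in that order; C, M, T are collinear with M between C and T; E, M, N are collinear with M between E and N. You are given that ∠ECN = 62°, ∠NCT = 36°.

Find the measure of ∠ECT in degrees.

∠ECT = 26°

1. ∠ETN = 118°  [cyclic CETN, opposite ∠C+∠T]
2. ∠NET = 36°  [same arc TN]
3. ∠ENT = 26°  [△ETN]
4. ∠ECT = 26°  [same arc ET]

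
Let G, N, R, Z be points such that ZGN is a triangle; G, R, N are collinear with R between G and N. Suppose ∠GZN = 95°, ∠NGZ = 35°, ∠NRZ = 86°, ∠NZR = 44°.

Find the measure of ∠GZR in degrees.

∠GZR = 51°

1. ∠RGZ = 35°  [R on ray GN]
2. ∠GRZ = 94°  [linear pair at R on GN]
3. ∠GZR = 51°  [△ZGR]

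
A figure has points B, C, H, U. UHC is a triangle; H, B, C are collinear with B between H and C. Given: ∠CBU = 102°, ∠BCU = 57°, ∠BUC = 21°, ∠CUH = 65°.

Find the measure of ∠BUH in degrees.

1. ∠HBU = 78°  [linear pair at B on HC]
2. ∠HCU = 57°  [B on ray CH]
3. ∠CHU = 58°  [△UHC]
4. ∠BHU = 58°  [B on ray HC]
5. ∠BUH = 44°  [△UHB]

∠BUH = 44°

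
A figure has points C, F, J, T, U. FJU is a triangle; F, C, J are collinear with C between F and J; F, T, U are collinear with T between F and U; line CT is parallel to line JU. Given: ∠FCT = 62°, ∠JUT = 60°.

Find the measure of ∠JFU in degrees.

1. ∠FJU = 62°  [CT∥JU, corresponding at C]
2. ∠FUJ = 60°  [T on ray UF]
3. ∠JFU = 58°  [△FJU]

∠JFU = 58°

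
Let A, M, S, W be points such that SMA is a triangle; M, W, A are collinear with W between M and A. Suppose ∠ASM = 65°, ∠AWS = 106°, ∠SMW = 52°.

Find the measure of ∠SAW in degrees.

∠SAW = 63°

1. ∠AMS = 52°  [W on ray MA]
2. ∠MAS = 63°  [△SMA]
3. ∠SAW = 63°  [W on ray AM]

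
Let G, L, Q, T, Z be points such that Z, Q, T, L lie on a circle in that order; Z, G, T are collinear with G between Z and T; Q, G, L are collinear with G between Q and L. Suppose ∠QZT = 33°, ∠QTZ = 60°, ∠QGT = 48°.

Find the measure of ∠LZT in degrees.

1. ∠QLZ = 60°  [same arc ZQ]
2. ∠LGZ = 48°  [vertical angles at G]
3. ∠LZT = 72°  [△ZGL]

∠LZT = 72°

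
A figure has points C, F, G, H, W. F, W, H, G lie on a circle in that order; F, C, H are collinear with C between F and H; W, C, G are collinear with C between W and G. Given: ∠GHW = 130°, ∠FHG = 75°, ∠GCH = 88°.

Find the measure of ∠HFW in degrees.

1. ∠FWG = 75°  [same arc FG]
2. ∠FCW = 88°  [vertical angles at C]
3. ∠HFW = 17°  [△FCW]

∠HFW = 17°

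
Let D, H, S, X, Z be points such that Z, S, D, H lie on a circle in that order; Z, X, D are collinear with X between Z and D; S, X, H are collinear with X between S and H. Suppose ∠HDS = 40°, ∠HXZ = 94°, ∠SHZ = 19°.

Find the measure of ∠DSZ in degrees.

1. ∠HZS = 140°  [cyclic ZSDH, opposite ∠Z+∠D]
2. ∠DXS = 94°  [vertical angles at X]
3. ∠SDZ = 19°  [same arc ZS]
4. ∠HSZ = 21°  [△ZSH]
5. ∠SXZ = 86°  [linear pair at X on ZD]
6. ∠DZS = 73°  [△ZXS]
7. ∠DSZ = 88°  [△ZSD]

∠DSZ = 88°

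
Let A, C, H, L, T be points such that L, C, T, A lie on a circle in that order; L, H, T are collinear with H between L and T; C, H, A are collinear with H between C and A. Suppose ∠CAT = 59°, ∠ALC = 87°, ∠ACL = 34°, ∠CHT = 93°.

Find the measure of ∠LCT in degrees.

1. ∠CLT = 59°  [same arc CT]
2. ∠CAL = 59°  [△LCA]
3. ∠CTL = 59°  [same arc LC]
4. ∠LCT = 62°  [△LCT]

∠LCT = 62°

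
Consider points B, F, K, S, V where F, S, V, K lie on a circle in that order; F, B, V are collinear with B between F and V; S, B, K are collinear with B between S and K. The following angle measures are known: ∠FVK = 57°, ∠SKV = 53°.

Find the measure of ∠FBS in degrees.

1. ∠FSK = 57°  [same arc FK]
2. ∠SFV = 53°  [same arc SV]
3. ∠FBS = 70°  [△FBS]

∠FBS = 70°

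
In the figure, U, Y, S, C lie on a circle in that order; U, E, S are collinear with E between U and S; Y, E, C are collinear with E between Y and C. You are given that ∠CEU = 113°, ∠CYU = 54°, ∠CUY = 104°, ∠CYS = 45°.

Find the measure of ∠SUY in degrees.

1. ∠CSY = 76°  [cyclic UYSC, opposite ∠U+∠S]
2. ∠SCY = 59°  [△YSC]
3. ∠SUY = 59°  [same arc YS]

∠SUY = 59°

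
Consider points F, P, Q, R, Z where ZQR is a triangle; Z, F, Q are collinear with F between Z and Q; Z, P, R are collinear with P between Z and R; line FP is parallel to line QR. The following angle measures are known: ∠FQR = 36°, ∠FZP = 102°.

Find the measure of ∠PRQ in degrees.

∠PRQ = 42°

1. ∠RQZ = 36°  [F on ray QZ]
2. ∠QZR = 102°  [F on ZQ, P on ZR]
3. ∠QRZ = 42°  [△ZQR]
4. ∠PRQ = 42°  [P on ray RZ]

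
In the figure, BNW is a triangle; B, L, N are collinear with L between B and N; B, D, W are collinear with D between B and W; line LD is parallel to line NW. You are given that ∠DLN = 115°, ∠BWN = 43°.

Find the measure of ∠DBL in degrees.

1. ∠BLD = 65°  [linear pair at L on BN]
2. ∠BDL = 43°  [LD∥NW, corresponding at D]
3. ∠DBL = 72°  [△BLD]

∠DBL = 72°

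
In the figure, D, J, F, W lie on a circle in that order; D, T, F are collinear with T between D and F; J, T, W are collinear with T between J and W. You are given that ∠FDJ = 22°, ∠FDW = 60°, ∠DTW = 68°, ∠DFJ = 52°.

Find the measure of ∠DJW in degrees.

∠DJW = 46°

1. ∠FWJ = 22°  [same arc JF]
2. ∠FTW = 112°  [linear pair at T on DF]
3. ∠DFW = 46°  [△FTW]
4. ∠DJW = 46°  [same arc DW]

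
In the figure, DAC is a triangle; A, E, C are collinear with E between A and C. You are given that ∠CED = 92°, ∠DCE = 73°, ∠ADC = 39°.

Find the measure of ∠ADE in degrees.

∠ADE = 24°

1. ∠AED = 88°  [linear pair at E on AC]
2. ∠ACD = 73°  [E on ray CA]
3. ∠CAD = 68°  [△DAC]
4. ∠DAE = 68°  [E on ray AC]
5. ∠ADE = 24°  [△DAE]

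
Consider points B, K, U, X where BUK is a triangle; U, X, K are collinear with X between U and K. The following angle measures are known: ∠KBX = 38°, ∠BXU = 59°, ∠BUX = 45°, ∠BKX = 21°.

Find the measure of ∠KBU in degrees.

∠KBU = 114°

1. ∠BUK = 45°  [X on ray UK]
2. ∠BKU = 21°  [X on ray KU]
3. ∠KBU = 114°  [△BUK]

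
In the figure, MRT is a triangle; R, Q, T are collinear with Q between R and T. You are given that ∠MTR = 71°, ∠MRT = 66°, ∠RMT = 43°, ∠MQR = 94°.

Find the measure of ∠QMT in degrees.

∠QMT = 23°

1. ∠MTQ = 71°  [Q on ray TR]
2. ∠MQT = 86°  [linear pair at Q on RT]
3. ∠QMT = 23°  [△MQT]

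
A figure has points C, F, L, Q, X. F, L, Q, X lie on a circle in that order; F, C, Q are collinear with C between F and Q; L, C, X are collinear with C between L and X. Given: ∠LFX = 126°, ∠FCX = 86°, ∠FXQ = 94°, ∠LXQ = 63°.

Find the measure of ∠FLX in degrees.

∠FLX = 23°

1. ∠LCQ = 86°  [vertical angles at C]
2. ∠LFQ = 63°  [same arc LQ]
3. ∠FCL = 94°  [linear pair at C on FQ]
4. ∠FLX = 23°  [△FCL]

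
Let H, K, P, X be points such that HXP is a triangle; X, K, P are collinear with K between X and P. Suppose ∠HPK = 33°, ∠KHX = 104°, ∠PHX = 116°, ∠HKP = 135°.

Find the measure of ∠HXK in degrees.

1. ∠HPX = 33°  [K on ray PX]
2. ∠HXP = 31°  [△HXP]
3. ∠HXK = 31°  [K on ray XP]

∠HXK = 31°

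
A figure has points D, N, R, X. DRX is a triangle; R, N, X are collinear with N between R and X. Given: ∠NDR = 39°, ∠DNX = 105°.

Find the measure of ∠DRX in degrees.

∠DRX = 66°

1. ∠DNR = 75°  [linear pair at N on RX]
2. ∠DRN = 66°  [△DRN]
3. ∠DRX = 66°  [N on ray RX]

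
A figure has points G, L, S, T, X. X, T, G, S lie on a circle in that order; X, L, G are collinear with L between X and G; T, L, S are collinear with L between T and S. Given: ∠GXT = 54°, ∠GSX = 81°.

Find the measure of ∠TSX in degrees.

∠TSX = 27°

1. ∠GTX = 99°  [cyclic XTGS, opposite ∠T+∠S]
2. ∠TGX = 27°  [△XTG]
3. ∠TSX = 27°  [same arc XT]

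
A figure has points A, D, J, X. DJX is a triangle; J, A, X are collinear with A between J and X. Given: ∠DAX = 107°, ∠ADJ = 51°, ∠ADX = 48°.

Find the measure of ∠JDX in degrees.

1. ∠AXD = 25°  [△DAX]
2. ∠DAJ = 73°  [linear pair at A on JX]
3. ∠AJD = 56°  [△DJA]
4. ∠DXJ = 25°  [A on ray XJ]
5. ∠DJX = 56°  [A on ray JX]
6. ∠JDX = 99°  [△DJX]

∠JDX = 99°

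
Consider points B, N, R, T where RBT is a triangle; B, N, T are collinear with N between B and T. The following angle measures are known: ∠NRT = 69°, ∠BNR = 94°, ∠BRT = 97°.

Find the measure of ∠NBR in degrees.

∠NBR = 58°

1. ∠RNT = 86°  [linear pair at N on BT]
2. ∠NTR = 25°  [△RNT]
3. ∠BTR = 25°  [N on ray TB]
4. ∠RBT = 58°  [△RBT]
5. ∠NBR = 58°  [N on ray BT]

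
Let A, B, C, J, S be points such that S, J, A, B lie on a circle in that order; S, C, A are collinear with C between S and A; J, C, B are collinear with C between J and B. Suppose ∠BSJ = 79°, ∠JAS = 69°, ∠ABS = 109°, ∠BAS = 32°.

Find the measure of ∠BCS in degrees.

∠BCS = 72°

1. ∠JBS = 69°  [same arc SJ]
2. ∠ASB = 39°  [△SAB]
3. ∠BCS = 72°  [△SCB]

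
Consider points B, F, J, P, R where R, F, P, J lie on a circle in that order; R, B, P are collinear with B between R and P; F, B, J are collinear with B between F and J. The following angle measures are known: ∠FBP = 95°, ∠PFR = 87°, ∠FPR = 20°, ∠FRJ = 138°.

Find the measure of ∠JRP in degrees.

1. ∠JBR = 95°  [vertical angles at B]
2. ∠FJR = 20°  [same arc RF]
3. ∠JRP = 65°  [△RBJ]

∠JRP = 65°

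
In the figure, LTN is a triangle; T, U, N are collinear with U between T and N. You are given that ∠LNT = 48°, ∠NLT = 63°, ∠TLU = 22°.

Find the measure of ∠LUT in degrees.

∠LUT = 89°

1. ∠LTN = 69°  [△LTN]
2. ∠LTU = 69°  [U on ray TN]
3. ∠LUT = 89°  [△LTU]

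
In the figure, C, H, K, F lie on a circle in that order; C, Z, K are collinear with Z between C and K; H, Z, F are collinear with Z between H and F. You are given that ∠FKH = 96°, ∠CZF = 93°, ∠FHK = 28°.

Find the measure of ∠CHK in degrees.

1. ∠HFK = 56°  [△HKF]
2. ∠HZK = 93°  [vertical angles at Z]
3. ∠CKH = 59°  [△HZK]
4. ∠HCK = 56°  [same arc HK]
5. ∠CHK = 65°  [△CHK]

∠CHK = 65°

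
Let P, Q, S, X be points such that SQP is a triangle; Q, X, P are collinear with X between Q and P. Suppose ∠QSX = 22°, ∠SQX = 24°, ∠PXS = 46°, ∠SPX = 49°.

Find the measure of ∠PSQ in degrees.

∠PSQ = 107°

1. ∠PQS = 24°  [X on ray QP]
2. ∠QPS = 49°  [X on ray PQ]
3. ∠PSQ = 107°  [△SQP]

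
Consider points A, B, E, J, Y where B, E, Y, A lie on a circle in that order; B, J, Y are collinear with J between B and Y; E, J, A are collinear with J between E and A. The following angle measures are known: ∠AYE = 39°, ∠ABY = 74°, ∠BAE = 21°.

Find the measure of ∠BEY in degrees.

1. ∠AEY = 74°  [same arc YA]
2. ∠BYE = 21°  [same arc BE]
3. ∠EAY = 67°  [△EYA]
4. ∠EBY = 67°  [same arc EY]
5. ∠BEY = 92°  [△BEY]

∠BEY = 92°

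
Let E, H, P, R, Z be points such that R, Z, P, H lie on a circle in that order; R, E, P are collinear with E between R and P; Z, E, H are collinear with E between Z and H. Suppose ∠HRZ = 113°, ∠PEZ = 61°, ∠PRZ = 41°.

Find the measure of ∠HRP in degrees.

∠HRP = 72°

1. ∠HPZ = 67°  [cyclic RZPH, opposite ∠R+∠P]
2. ∠PHZ = 41°  [same arc ZP]
3. ∠HZP = 72°  [△ZPH]
4. ∠HRP = 72°  [same arc PH]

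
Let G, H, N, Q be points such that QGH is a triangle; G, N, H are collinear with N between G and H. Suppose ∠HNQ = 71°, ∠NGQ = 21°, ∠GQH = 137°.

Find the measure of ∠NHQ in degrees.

∠NHQ = 22°

1. ∠HGQ = 21°  [N on ray GH]
2. ∠GHQ = 22°  [△QGH]
3. ∠NHQ = 22°  [N on ray HG]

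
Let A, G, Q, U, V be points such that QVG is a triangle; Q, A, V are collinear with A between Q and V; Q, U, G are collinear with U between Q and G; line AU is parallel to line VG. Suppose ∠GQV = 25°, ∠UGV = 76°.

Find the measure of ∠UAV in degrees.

1. ∠QGV = 76°  [U on ray GQ]
2. ∠GVQ = 79°  [△QVG]
3. ∠QAU = 79°  [AU∥VG, corresponding at A]
4. ∠UAV = 101°  [linear pair at A on QV]

∠UAV = 101°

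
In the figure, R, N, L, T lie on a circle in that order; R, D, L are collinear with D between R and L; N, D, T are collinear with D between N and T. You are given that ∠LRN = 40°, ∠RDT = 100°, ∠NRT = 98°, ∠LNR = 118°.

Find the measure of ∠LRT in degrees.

∠LRT = 58°

1. ∠LTN = 40°  [same arc NL]
2. ∠LDT = 80°  [linear pair at D on RL]
3. ∠LTR = 62°  [cyclic RNLT, opposite ∠N+∠T]
4. ∠RLT = 60°  [△LDT]
5. ∠LRT = 58°  [△RLT]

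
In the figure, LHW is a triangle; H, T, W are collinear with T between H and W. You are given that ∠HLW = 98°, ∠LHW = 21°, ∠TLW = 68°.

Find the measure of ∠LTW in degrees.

1. ∠HWL = 61°  [△LHW]
2. ∠LWT = 61°  [T on ray WH]
3. ∠LTW = 51°  [△LTW]

∠LTW = 51°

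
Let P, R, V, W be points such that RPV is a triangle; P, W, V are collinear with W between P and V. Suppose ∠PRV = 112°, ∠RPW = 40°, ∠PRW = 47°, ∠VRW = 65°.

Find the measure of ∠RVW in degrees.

∠RVW = 28°

1. ∠PWR = 93°  [△RPW]
2. ∠RWV = 87°  [linear pair at W on PV]
3. ∠RVW = 28°  [△RWV]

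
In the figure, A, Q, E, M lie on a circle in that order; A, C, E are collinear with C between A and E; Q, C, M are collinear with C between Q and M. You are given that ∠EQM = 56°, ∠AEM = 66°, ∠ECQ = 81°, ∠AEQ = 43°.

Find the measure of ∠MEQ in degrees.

∠MEQ = 109°

1. ∠AQM = 66°  [same arc AM]
2. ∠AMQ = 43°  [same arc AQ]
3. ∠MAQ = 71°  [△AQM]
4. ∠MEQ = 109°  [cyclic AQEM, opposite ∠A+∠E]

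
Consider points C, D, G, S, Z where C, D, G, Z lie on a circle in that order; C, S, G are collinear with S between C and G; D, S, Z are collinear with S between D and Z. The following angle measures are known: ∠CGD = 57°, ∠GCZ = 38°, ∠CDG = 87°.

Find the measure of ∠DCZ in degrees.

∠DCZ = 74°

1. ∠DCG = 36°  [△CDG]
2. ∠GDZ = 38°  [same arc GZ]
3. ∠DZG = 36°  [same arc DG]
4. ∠DGZ = 106°  [△DGZ]
5. ∠DCZ = 74°  [cyclic CDGZ, opposite ∠C+∠G]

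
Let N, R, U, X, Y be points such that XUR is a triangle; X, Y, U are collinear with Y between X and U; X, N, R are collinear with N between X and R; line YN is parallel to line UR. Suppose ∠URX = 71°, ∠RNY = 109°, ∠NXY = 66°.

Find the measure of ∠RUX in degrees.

∠RUX = 43°

1. ∠XNY = 71°  [YN∥UR, corresponding at N]
2. ∠NYX = 43°  [△XYN]
3. ∠RUX = 43°  [YN∥UR, corresponding at Y]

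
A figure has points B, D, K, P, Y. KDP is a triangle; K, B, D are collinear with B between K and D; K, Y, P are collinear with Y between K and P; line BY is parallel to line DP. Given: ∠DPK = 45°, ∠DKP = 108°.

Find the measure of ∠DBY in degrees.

∠DBY = 153°

1. ∠KDP = 27°  [△KDP]
2. ∠KBY = 27°  [BY∥DP, corresponding at B]
3. ∠DBY = 153°  [linear pair at B on KD]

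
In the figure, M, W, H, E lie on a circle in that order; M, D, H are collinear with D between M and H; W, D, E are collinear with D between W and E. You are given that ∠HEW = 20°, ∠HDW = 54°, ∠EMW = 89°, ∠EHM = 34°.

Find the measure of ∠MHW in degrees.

∠MHW = 57°

1. ∠EHW = 91°  [cyclic MWHE, opposite ∠M+∠H]
2. ∠EWH = 69°  [△WHE]
3. ∠MHW = 57°  [△WDH]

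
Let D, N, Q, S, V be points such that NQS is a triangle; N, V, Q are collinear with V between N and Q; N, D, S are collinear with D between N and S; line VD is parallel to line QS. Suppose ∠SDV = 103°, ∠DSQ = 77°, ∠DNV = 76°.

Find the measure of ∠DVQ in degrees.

1. ∠NDV = 77°  [linear pair at D on NS]
2. ∠DVN = 27°  [△NVD]
3. ∠DVQ = 153°  [linear pair at V on NQ]

∠DVQ = 153°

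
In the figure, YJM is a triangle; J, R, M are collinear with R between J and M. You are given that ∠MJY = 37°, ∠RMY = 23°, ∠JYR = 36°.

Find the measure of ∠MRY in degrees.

∠MRY = 73°

1. ∠RJY = 37°  [R on ray JM]
2. ∠JRY = 107°  [△YJR]
3. ∠MRY = 73°  [linear pair at R on JM]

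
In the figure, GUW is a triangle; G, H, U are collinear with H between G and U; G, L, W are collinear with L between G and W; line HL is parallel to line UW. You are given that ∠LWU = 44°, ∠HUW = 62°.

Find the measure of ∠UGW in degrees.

∠UGW = 74°

1. ∠GWU = 44°  [L on ray WG]
2. ∠GUW = 62°  [H on ray UG]
3. ∠UGW = 74°  [△GUW]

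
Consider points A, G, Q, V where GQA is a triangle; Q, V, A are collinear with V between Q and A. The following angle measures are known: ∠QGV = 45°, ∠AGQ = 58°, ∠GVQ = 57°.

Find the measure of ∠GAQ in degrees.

1. ∠GQV = 78°  [△GQV]
2. ∠AQG = 78°  [V on ray QA]
3. ∠GAQ = 44°  [△GQA]

∠GAQ = 44°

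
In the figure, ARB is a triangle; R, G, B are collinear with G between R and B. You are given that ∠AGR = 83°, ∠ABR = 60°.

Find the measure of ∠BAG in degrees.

∠BAG = 23°

1. ∠AGB = 97°  [linear pair at G on RB]
2. ∠ABG = 60°  [G on ray BR]
3. ∠BAG = 23°  [△AGB]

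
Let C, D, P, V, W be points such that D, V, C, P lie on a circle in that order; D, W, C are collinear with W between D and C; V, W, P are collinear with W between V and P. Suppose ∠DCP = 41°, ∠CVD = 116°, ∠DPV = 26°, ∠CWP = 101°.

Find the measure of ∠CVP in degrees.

∠CVP = 75°

1. ∠CPD = 64°  [cyclic DVCP, opposite ∠V+∠P]
2. ∠CDP = 75°  [△DCP]
3. ∠CVP = 75°  [same arc CP]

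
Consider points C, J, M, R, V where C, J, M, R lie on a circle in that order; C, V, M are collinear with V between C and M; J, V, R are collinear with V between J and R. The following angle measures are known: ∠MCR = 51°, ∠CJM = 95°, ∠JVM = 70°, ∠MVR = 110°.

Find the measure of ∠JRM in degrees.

∠JRM = 26°

1. ∠CRM = 85°  [cyclic CJMR, opposite ∠J+∠R]
2. ∠CMR = 44°  [△CMR]
3. ∠JRM = 26°  [△MVR]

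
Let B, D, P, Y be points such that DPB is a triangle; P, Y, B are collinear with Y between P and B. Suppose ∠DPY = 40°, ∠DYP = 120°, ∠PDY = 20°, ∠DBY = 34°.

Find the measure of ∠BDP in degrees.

1. ∠BPD = 40°  [Y on ray PB]
2. ∠DBP = 34°  [Y on ray BP]
3. ∠BDP = 106°  [△DPB]

∠BDP = 106°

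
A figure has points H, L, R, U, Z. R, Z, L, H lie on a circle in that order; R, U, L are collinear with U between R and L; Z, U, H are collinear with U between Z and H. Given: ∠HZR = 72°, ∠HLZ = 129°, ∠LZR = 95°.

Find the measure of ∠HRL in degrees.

1. ∠HLR = 72°  [same arc RH]
2. ∠LHR = 85°  [cyclic RZLH, opposite ∠Z+∠H]
3. ∠HRL = 23°  [△RLH]

∠HRL = 23°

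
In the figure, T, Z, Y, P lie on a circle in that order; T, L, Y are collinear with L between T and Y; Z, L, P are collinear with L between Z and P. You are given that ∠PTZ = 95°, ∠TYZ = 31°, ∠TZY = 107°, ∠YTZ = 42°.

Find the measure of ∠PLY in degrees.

1. ∠TPZ = 31°  [same arc TZ]
2. ∠YPZ = 42°  [same arc ZY]
3. ∠PZT = 54°  [△TZP]
4. ∠PYT = 54°  [same arc TP]
5. ∠PLY = 84°  [△YLP]

∠PLY = 84°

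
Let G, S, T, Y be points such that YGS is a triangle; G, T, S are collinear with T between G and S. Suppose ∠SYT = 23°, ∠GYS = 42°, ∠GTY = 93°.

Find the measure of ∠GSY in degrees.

∠GSY = 70°

1. ∠STY = 87°  [linear pair at T on GS]
2. ∠TSY = 70°  [△YTS]
3. ∠GSY = 70°  [T on ray SG]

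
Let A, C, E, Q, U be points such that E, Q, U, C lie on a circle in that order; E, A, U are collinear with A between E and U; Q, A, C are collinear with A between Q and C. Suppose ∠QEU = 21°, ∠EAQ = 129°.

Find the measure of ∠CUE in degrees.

∠CUE = 30°

1. ∠QCU = 21°  [same arc QU]
2. ∠CAU = 129°  [vertical angles at A]
3. ∠CUE = 30°  [△UAC]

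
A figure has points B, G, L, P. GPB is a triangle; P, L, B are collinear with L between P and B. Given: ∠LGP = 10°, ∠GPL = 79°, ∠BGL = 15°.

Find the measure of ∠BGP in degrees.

∠BGP = 25°

1. ∠GLP = 91°  [△GPL]
2. ∠BPG = 79°  [L on ray PB]
3. ∠BLG = 89°  [linear pair at L on PB]
4. ∠GBL = 76°  [△GLB]
5. ∠GBP = 76°  [L on ray BP]
6. ∠BGP = 25°  [△GPB]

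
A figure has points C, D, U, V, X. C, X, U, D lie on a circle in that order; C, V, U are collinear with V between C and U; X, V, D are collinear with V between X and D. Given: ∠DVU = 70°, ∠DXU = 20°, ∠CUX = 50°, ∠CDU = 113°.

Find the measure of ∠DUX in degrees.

∠DUX = 97°

1. ∠DCU = 20°  [same arc UD]
2. ∠CUD = 47°  [△CUD]
3. ∠UDX = 63°  [△UVD]
4. ∠DUX = 97°  [△XUD]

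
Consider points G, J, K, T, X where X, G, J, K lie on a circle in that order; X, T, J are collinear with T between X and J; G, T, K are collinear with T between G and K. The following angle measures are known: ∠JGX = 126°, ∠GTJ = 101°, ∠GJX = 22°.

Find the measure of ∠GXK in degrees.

1. ∠GXJ = 32°  [△XGJ]
2. ∠GTX = 79°  [linear pair at T on XJ]
3. ∠GKX = 22°  [same arc XG]
4. ∠KGX = 69°  [△XTG]
5. ∠GXK = 89°  [△XGK]

∠GXK = 89°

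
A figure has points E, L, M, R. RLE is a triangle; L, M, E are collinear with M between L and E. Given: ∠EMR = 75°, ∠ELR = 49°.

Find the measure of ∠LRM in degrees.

1. ∠LMR = 105°  [linear pair at M on LE]
2. ∠MLR = 49°  [M on ray LE]
3. ∠LRM = 26°  [△RLM]

∠LRM = 26°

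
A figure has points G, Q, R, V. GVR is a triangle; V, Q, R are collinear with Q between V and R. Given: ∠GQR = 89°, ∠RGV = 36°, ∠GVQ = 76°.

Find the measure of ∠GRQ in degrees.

1. ∠GVR = 76°  [Q on ray VR]
2. ∠GRV = 68°  [△GVR]
3. ∠GRQ = 68°  [Q on ray RV]

∠GRQ = 68°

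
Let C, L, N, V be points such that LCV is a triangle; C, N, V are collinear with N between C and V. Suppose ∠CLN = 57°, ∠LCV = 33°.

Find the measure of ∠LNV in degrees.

∠LNV = 90°

1. ∠LCN = 33°  [N on ray CV]
2. ∠CNL = 90°  [△LCN]
3. ∠LNV = 90°  [linear pair at N on CV]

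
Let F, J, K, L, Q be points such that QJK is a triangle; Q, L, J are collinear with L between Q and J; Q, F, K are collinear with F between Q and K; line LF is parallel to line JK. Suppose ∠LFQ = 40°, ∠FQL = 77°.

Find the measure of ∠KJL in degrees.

∠KJL = 63°

1. ∠FLQ = 63°  [△QLF]
2. ∠FLJ = 117°  [linear pair at L on QJ]
3. ∠KJL = 63°  [LF∥JK, co-interior at J–L]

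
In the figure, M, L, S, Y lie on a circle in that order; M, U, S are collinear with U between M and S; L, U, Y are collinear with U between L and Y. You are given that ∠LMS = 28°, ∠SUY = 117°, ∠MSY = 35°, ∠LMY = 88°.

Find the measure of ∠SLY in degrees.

∠SLY = 60°

1. ∠LYS = 28°  [same arc LS]
2. ∠LSY = 92°  [cyclic MLSY, opposite ∠M+∠S]
3. ∠SLY = 60°  [△LSY]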